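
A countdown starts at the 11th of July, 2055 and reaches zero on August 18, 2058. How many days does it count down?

1134

Jul 11, 2055 → Jul 11, 2056: 366 days (Feb 29, 2056 is in that span).
Jul 11, 2056 → Jul 11, 2057: 365 days.
Jul 11, 2057 → Jul 11, 2058: 365 days.
Jul 11, 2058 → Aug 11, 2058: 31 days (July has 31).
Aug 11, 2058 → Aug 18, 2058: 7 days.
Total: 1134 days.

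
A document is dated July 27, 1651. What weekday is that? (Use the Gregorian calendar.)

Doomsday rule: the anchor day for the 1600s is Tuesday. For year 51: 51÷12 = 4 r 3, and 3÷4 = 0, so 4+3+0 = 7.
Tuesday + 7 ≡ Tuesday — that's 1651's doomsday.
In July the doomsday date is Jul 11.
Jul 27 is 16 days after Jul 11; 16 mod 7 = 2, so Tuesday + 2 = Thursday.

Thursday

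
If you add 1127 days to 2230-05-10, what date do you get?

+365 (one year) → May 10, 2231 (762 left).
+366 (one year; includes Feb 29, 2232) → May 10, 2232 (396 left).
May has 31 days: +22 → Jun 1, 2232 (374 left).
Jun has 30 days: +30 → Jul 1, 2232 (344 left).
Jul has 31 days: +31 → Aug 1, 2232 (313 left).
Aug has 31 days: +31 → Sep 1, 2232 (282 left).
Sep has 30 days: +30 → Oct 1, 2232 (252 left).
Oct has 31 days: +31 → Nov 1, 2232 (221 left).
Nov has 30 days: +30 → Dec 1, 2232 (191 left).
Dec has 31 days: +31 → Jan 1, 2233 (160 left).
Jan has 31 days: +31 → Feb 1, 2233 (129 left).
Feb has 28 days: +28 → Mar 1, 2233 (101 left).
Mar has 31 days: +31 → Apr 1, 2233 (70 left).
Apr has 30 days: +30 → May 1, 2233 (40 left).
May has 31 days: +31 → Jun 1, 2233 (9 left).
+9 → Jun 10, 2233.

June 10, 2233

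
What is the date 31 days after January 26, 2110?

February 26, 2110

Jan has 31 days: +6 → Feb 1, 2110 (25 left).
+25 → Feb 26, 2110.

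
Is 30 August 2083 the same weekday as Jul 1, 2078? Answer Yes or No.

No

From Jul 1, 2078 to Aug 30, 2083 is 1886 days.
1886 mod 7 = 3, so they are different weekdays.
(Jul 1, 2078 is a Friday; Aug 30, 2083 is a Monday.)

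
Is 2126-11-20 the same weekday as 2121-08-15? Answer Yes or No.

No

From Aug 15, 2121 to Nov 20, 2126 is 1923 days.
1923 mod 7 = 5, so they are different weekdays.
(Aug 15, 2121 is a Friday; Nov 20, 2126 is a Wednesday.)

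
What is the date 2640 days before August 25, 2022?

June 3, 2015

−365 (one year) → Aug 25, 2021 (2275 left).
−365 (one year) → Aug 25, 2020 (1910 left).
−366 (one year; includes Feb 29, 2020) → Aug 25, 2019 (1544 left).
−365 (one year) → Aug 25, 2018 (1179 left).
−365 (one year) → Aug 25, 2017 (814 left).
−365 (one year) → Aug 25, 2016 (449 left).
−366 (one year; includes Feb 29, 2016) → Aug 25, 2015 (83 left).
−25 → Jul 31, 2015 (end of Jul, 31 days; 58 left).
−31 → Jun 30, 2015 (end of Jun, 30 days; 27 left).
−27 → Jun 3, 2015.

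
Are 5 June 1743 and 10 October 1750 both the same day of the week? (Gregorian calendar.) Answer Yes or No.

From Jun 5, 1743 to Oct 10, 1750 is 2684 days.
2684 mod 7 = 3, so they are different weekdays.
(Jun 5, 1743 is a Wednesday; Oct 10, 1750 is a Saturday.)

No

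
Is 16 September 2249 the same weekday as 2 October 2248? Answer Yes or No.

No

From Oct 2, 2248 to Sep 16, 2249 is 349 days.
349 mod 7 = 6, so they are different weekdays.
(Oct 2, 2248 is a Monday; Sep 16, 2249 is a Sunday.)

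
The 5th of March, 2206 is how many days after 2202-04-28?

Apr 28, 2202 → Apr 28, 2203: 365 days.
Apr 28, 2203 → Apr 28, 2204: 366 days (Feb 29, 2204 is in that span).
Apr 28, 2204 → Apr 28, 2205: 365 days.
Apr 28, 2205 → May 28, 2205: 30 days (April has 30).
May 28, 2205 → Jun 28, 2205: 31 days (May has 31).
Jun 28, 2205 → Jul 28, 2205: 30 days (June has 30).
Jul 28, 2205 → Aug 28, 2205: 31 days (July has 31).
Aug 28, 2205 → Sep 28, 2205: 31 days (August has 31).
Sep 28, 2205 → Oct 28, 2205: 30 days (September has 30).
Oct 28, 2205 → Nov 28, 2205: 31 days (October has 31).
Nov 28, 2205 → Dec 28, 2205: 30 days (November has 30).
Dec 28, 2205 → Jan 28, 2206: 31 days (December has 31).
Jan 28, 2206 → Feb 28, 2206: 31 days (January has 31).
Feb 28, 2206 → Mar 5, 2206: 5 days.
Total: 1407 days.

1407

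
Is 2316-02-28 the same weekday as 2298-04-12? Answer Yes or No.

No

From Apr 12, 2298 to Feb 28, 2316 is 6530 days.
6530 mod 7 = 6, so they are different weekdays.
(Apr 12, 2298 is a Tuesday; Feb 28, 2316 is a Monday.)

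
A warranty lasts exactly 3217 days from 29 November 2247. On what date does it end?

September 19, 2256

+366 (one year; includes Feb 29, 2248) → Nov 29, 2248 (2851 left).
+365 (one year) → Nov 29, 2249 (2486 left).
+365 (one year) → Nov 29, 2250 (2121 left).
+365 (one year) → Nov 29, 2251 (1756 left).
+366 (one year; includes Feb 29, 2252) → Nov 29, 2252 (1390 left).
+365 (one year) → Nov 29, 2253 (1025 left).
+365 (one year) → Nov 29, 2254 (660 left).
+365 (one year) → Nov 29, 2255 (295 left).
Nov has 30 days: +2 → Dec 1, 2255 (293 left).
Dec has 31 days: +31 → Jan 1, 2256 (262 left).
Jan has 31 days: +31 → Feb 1, 2256 (231 left).
Feb has 29 days: +29 → Mar 1, 2256 (202 left).
Mar has 31 days: +31 → Apr 1, 2256 (171 left).
Apr has 30 days: +30 → May 1, 2256 (141 left).
May has 31 days: +31 → Jun 1, 2256 (110 left).
Jun has 30 days: +30 → Jul 1, 2256 (80 left).
Jul has 31 days: +31 → Aug 1, 2256 (49 left).
Aug has 31 days: +31 → Sep 1, 2256 (18 left).
+18 → Sep 19, 2256.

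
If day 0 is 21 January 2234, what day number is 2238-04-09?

1539

Jan 21, 2234 → Jan 21, 2235: 365 days.
Jan 21, 2235 → Jan 21, 2236: 365 days.
Jan 21, 2236 → Jan 21, 2237: 366 days (Feb 29, 2236 is in that span).
Jan 21, 2237 → Jan 21, 2238: 365 days.
Jan 21, 2238 → Feb 21, 2238: 31 days (January has 31).
Feb 21, 2238 → Mar 21, 2238: 28 days (February has 28).
Mar 21, 2238 → Apr 9, 2238: 19 days.
Total: 1539 days.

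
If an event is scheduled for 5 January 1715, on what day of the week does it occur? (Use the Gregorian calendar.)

Saturday

Doomsday rule: the anchor day for the 1700s is Sunday. For year 15: 15÷12 = 1 r 3, and 3÷4 = 0, so 1+3+0 = 4.
Sunday + 4 ≡ Thursday — that's 1715's doomsday.
In January the doomsday date is Jan 3 (1715 is not a leap year).
Jan 5 is 2 days after Jan 3; 2 mod 7 = 2, so Thursday + 2 = Saturday.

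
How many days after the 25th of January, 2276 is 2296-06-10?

Jan 25, 2276 → Jan 25, 2277: 366 days (Feb 29, 2276 is in that span).
Jan 25, 2277 → Jan 25, 2278: 365 days.
Jan 25, 2278 → Jan 25, 2279: 365 days.
Jan 25, 2279 → Jan 25, 2280: 365 days.
Jan 25, 2280 → Jan 25, 2281: 366 days (Feb 29, 2280 is in that span).
Jan 25, 2281 → Jan 25, 2282: 365 days.
Jan 25, 2282 → Jan 25, 2283: 365 days.
Jan 25, 2283 → Jan 25, 2284: 365 days.
Jan 25, 2284 → Jan 25, 2285: 366 days (Feb 29, 2284 is in that span).
Jan 25, 2285 → Jan 25, 2286: 365 days.
Jan 25, 2286 → Jan 25, 2287: 365 days.
Jan 25, 2287 → Jan 25, 2288: 365 days.
Jan 25, 2288 → Jan 25, 2289: 366 days (Feb 29, 2288 is in that span).
Jan 25, 2289 → Jan 25, 2290: 365 days.
Jan 25, 2290 → Jan 25, 2291: 365 days.
Jan 25, 2291 → Jan 25, 2292: 365 days.
Jan 25, 2292 → Jan 25, 2293: 366 days (Feb 29, 2292 is in that span).
Jan 25, 2293 → Jan 25, 2294: 365 days.
Jan 25, 2294 → Jan 25, 2295: 365 days.
Jan 25, 2295 → Jan 25, 2296: 365 days.
Jan 25, 2296 → Feb 25, 2296: 31 days (January has 31).
Feb 25, 2296 → Mar 25, 2296: 29 days (February has 29).
Mar 25, 2296 → Apr 25, 2296: 31 days (March has 31).
Apr 25, 2296 → May 25, 2296: 30 days (April has 30).
May 25, 2296 → Jun 10, 2296: 16 days.
Total: 7442 days.

7442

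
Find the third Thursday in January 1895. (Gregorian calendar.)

January 17, 1895

January 1, 1895 is a Tuesday.
The first Thursday is therefore January 3 (2 days later).
The third Thursday is 3 + 2×7 = January 17.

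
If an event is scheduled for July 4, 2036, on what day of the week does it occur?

Doomsday rule: the anchor day for the 2000s is Tuesday. For year 36: 36÷12 = 3 r 0, and 0÷4 = 0, so 3+0+0 = 3.
Tuesday + 3 ≡ Friday — that's 2036's doomsday.
In July the doomsday date is Jul 11.
Jul 4 is 7 days before Jul 11; 7 mod 7 = 0, so Friday − 0 = Friday.

Friday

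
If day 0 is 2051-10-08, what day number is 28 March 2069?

6381

Oct 8, 2051 → Oct 8, 2052: 366 days (Feb 29, 2052 is in that span).
Oct 8, 2052 → Oct 8, 2053: 365 days.
Oct 8, 2053 → Oct 8, 2054: 365 days.
Oct 8, 2054 → Oct 8, 2055: 365 days.
Oct 8, 2055 → Oct 8, 2056: 366 days (Feb 29, 2056 is in that span).
Oct 8, 2056 → Oct 8, 2057: 365 days.
Oct 8, 2057 → Oct 8, 2058: 365 days.
Oct 8, 2058 → Oct 8, 2059: 365 days.
Oct 8, 2059 → Oct 8, 2060: 366 days (Feb 29, 2060 is in that span).
Oct 8, 2060 → Oct 8, 2061: 365 days.
Oct 8, 2061 → Oct 8, 2062: 365 days.
Oct 8, 2062 → Oct 8, 2063: 365 days.
Oct 8, 2063 → Oct 8, 2064: 366 days (Feb 29, 2064 is in that span).
Oct 8, 2064 → Oct 8, 2065: 365 days.
Oct 8, 2065 → Oct 8, 2066: 365 days.
Oct 8, 2066 → Oct 8, 2067: 365 days.
Oct 8, 2067 → Oct 8, 2068: 366 days (Feb 29, 2068 is in that span).
Oct 8, 2068 → Nov 8, 2068: 31 days (October has 31).
Nov 8, 2068 → Dec 8, 2068: 30 days (November has 30).
Dec 8, 2068 → Jan 8, 2069: 31 days (December has 31).
Jan 8, 2069 → Feb 8, 2069: 31 days (January has 31).
Feb 8, 2069 → Mar 8, 2069: 28 days (February has 28).
Mar 8, 2069 → Mar 28, 2069: 20 days.
Total: 6381 days.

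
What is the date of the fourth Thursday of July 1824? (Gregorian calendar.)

July 1, 1824 is a Thursday.
The first Thursday is therefore July 1 (same day).
The fourth Thursday is 1 + 3×7 = July 22.

July 22, 1824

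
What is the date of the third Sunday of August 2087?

August 17, 2087

August 1, 2087 is a Friday.
The first Sunday is therefore August 3 (2 days later).
The third Sunday is 3 + 2×7 = August 17.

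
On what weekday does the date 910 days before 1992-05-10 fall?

May 10, 1992 is a Sunday.
910 mod 7 = 0, so 910 days before a Sunday is Sunday − 0 = Sunday.

Sunday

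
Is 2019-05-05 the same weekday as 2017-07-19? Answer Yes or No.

No

From Jul 19, 2017 to May 5, 2019 is 655 days.
655 mod 7 = 4, so they are different weekdays.
(Jul 19, 2017 is a Wednesday; May 5, 2019 is a Sunday.)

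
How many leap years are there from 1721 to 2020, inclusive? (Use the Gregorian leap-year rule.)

73

Multiples of 4 in [1721,2020]: 75.
Of those, multiples of 100: 3 (not leap unless ÷400).
Multiples of 400: 1.
Leap years = 75 − 3 + 1 = 73.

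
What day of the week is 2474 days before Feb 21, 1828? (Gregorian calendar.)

First find the weekday of Feb 21, 1828. Doomsday rule: the anchor day for the 1800s is Friday. For year 28: 28÷12 = 2 r 4, and 4÷4 = 1, so 2+4+1 = 7.
Friday + 7 ≡ Friday — that's 1828's doomsday.
In February the doomsday date is Feb 29 (1828 is a leap year (divisible by 4)).
Feb 21 is 8 days before Feb 29; 8 mod 7 = 1, so Friday − 1 = Thursday.
2474 mod 7 = 3, so 2474 days before a Thursday is Thursday − 3 = Monday.

Monday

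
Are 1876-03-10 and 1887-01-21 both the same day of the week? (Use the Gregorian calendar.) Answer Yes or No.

From Mar 10, 1876 to Jan 21, 1887 is 3969 days.
3969 mod 7 = 0, so they are the same weekday.
(Mar 10, 1876 is a Friday; Jan 21, 1887 is a Friday.)

Yes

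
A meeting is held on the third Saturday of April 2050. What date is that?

April 16, 2050

April 1, 2050 is a Friday.
The first Saturday is therefore April 2 (1 days later).
The third Saturday is 2 + 2×7 = April 16.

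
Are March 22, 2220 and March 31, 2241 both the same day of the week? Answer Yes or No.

Yes

From Mar 22, 2220 to Mar 31, 2241 is 7679 days.
7679 mod 7 = 0, so they are the same weekday.
(Mar 22, 2220 is a Wednesday; Mar 31, 2241 is a Wednesday.)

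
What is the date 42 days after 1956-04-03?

Apr has 30 days: +28 → May 1, 1956 (14 left).
+14 → May 15, 1956.

May 15, 1956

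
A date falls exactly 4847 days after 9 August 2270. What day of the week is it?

Aug 9, 2270 is a Tuesday.
4847 mod 7 = 3, so 4847 days after a Tuesday is Tuesday + 3 = Friday.

Friday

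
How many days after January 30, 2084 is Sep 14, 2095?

Jan 30, 2084 → Jan 30, 2085: 366 days (Feb 29, 2084 is in that span).
Jan 30, 2085 → Jan 30, 2086: 365 days.
Jan 30, 2086 → Jan 30, 2087: 365 days.
Jan 30, 2087 → Jan 30, 2088: 365 days.
Jan 30, 2088 → Jan 30, 2089: 366 days (Feb 29, 2088 is in that span).
Jan 30, 2089 → Jan 30, 2090: 365 days.
Jan 30, 2090 → Jan 30, 2091: 365 days.
Jan 30, 2091 → Jan 30, 2092: 365 days.
Jan 30, 2092 → Jan 30, 2093: 366 days (Feb 29, 2092 is in that span).
Jan 30, 2093 → Jan 30, 2094: 365 days.
Jan 30, 2094 → Jan 30, 2095: 365 days.
Jan 30, 2095 → Feb 28, 2095: 29 days (January has 31).
Feb 28, 2095 → Mar 28, 2095: 28 days (February has 28).
Mar 28, 2095 → Apr 28, 2095: 31 days (March has 31).
Apr 28, 2095 → May 28, 2095: 30 days (April has 30).
May 28, 2095 → Jun 28, 2095: 31 days (May has 31).
Jun 28, 2095 → Jul 28, 2095: 30 days (June has 30).
Jul 28, 2095 → Aug 28, 2095: 31 days (July has 31).
Aug 28, 2095 → Sep 14, 2095: 17 days.
Total: 4245 days.

4245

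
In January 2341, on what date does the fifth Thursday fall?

January 1, 2341 is a Wednesday.
The first Thursday is therefore January 2 (1 days later).
The fifth Thursday is 2 + 4×7 = January 30.

January 30, 2341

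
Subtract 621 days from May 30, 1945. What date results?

September 17, 1943

−365 (one year) → May 30, 1944 (256 left).
−30 → Apr 30, 1944 (end of Apr, 30 days; 226 left).
−30 → Mar 31, 1944 (end of Mar, 31 days; 196 left).
−31 → Feb 29, 1944 (end of Feb, 29 days; 165 left).
−29 → Jan 31, 1944 (end of Jan, 31 days; 136 left).
−31 → Dec 31, 1943 (end of Dec, 31 days; 105 left).
−31 → Nov 30, 1943 (end of Nov, 30 days; 74 left).
−30 → Oct 31, 1943 (end of Oct, 31 days; 44 left).
−31 → Sep 30, 1943 (end of Sep, 30 days; 13 left).
−13 → Sep 17, 1943.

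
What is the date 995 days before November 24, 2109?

−365 (one year) → Nov 24, 2108 (630 left).
−366 (one year; includes Feb 29, 2108) → Nov 24, 2107 (264 left).
−24 → Oct 31, 2107 (end of Oct, 31 days; 240 left).
−31 → Sep 30, 2107 (end of Sep, 30 days; 209 left).
−30 → Aug 31, 2107 (end of Aug, 31 days; 179 left).
−31 → Jul 31, 2107 (end of Jul, 31 days; 148 left).
−31 → Jun 30, 2107 (end of Jun, 30 days; 117 left).
−30 → May 31, 2107 (end of May, 31 days; 87 left).
−31 → Apr 30, 2107 (end of Apr, 30 days; 56 left).
−30 → Mar 31, 2107 (end of Mar, 31 days; 26 left).
−26 → Mar 5, 2107.

March 5, 2107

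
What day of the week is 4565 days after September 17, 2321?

First find the weekday of Sep 17, 2321. Doomsday rule: the anchor day for the 2300s is Wednesday. For year 21: 21÷12 = 1 r 9, and 9÷4 = 2, so 1+9+2 = 12.
Wednesday + 12 ≡ Monday — that's 2321's doomsday.
In September the doomsday date is Sep 5.
Sep 17 is 12 days after Sep 5; 12 mod 7 = 5, so Monday + 5 = Saturday.
4565 mod 7 = 1, so 4565 days after a Saturday is Saturday + 1 = Sunday.

Sunday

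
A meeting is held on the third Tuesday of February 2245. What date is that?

February 1, 2245 is a Saturday.
The first Tuesday is therefore February 4 (3 days later).
The third Tuesday is 4 + 2×7 = February 18.

February 18, 2245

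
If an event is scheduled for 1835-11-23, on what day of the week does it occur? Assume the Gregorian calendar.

Monday

January 1, 1835 is a Thursday.
Jan 1, 1835 → Feb 1, 1835: 31 days (January has 31).
Feb 1, 1835 → Mar 1, 1835: 28 days (February has 28).
Mar 1, 1835 → Apr 1, 1835: 31 days (March has 31).
Apr 1, 1835 → May 1, 1835: 30 days (April has 30).
May 1, 1835 → Jun 1, 1835: 31 days (May has 31).
Jun 1, 1835 → Jul 1, 1835: 30 days (June has 30).
Jul 1, 1835 → Aug 1, 1835: 31 days (July has 31).
Aug 1, 1835 → Sep 1, 1835: 31 days (August has 31).
Sep 1, 1835 → Oct 1, 1835: 30 days (September has 30).
Oct 1, 1835 → Nov 1, 1835: 31 days (October has 31).
Nov 1, 1835 → Nov 23, 1835: 22 days.
Total: 326 days.
326 mod 7 = 4, so Thursday + 4 = Monday.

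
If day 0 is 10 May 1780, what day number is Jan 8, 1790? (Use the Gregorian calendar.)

May 10, 1780 → May 10, 1781: 365 days.
May 10, 1781 → May 10, 1782: 365 days.
May 10, 1782 → May 10, 1783: 365 days.
May 10, 1783 → May 10, 1784: 366 days (Feb 29, 1784 is in that span).
May 10, 1784 → May 10, 1785: 365 days.
May 10, 1785 → May 10, 1786: 365 days.
May 10, 1786 → May 10, 1787: 365 days.
May 10, 1787 → May 10, 1788: 366 days (Feb 29, 1788 is in that span).
May 10, 1788 → May 10, 1789: 365 days.
May 10, 1789 → Jun 10, 1789: 31 days (May has 31).
Jun 10, 1789 → Jul 10, 1789: 30 days (June has 30).
Jul 10, 1789 → Aug 10, 1789: 31 days (July has 31).
Aug 10, 1789 → Sep 10, 1789: 31 days (August has 31).
Sep 10, 1789 → Oct 10, 1789: 30 days (September has 30).
Oct 10, 1789 → Nov 10, 1789: 31 days (October has 31).
Nov 10, 1789 → Dec 10, 1789: 30 days (November has 30).
Dec 10, 1789 → Jan 8, 1790: 29 days.
Total: 3530 days.

3530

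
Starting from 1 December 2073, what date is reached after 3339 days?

+365 (one year) → Dec 1, 2074 (2974 left).
+365 (one year) → Dec 1, 2075 (2609 left).
+366 (one year; includes Feb 29, 2076) → Dec 1, 2076 (2243 left).
+365 (one year) → Dec 1, 2077 (1878 left).
+365 (one year) → Dec 1, 2078 (1513 left).
+365 (one year) → Dec 1, 2079 (1148 left).
+366 (one year; includes Feb 29, 2080) → Dec 1, 2080 (782 left).
+365 (one year) → Dec 1, 2081 (417 left).
+365 (one year) → Dec 1, 2082 (52 left).
Dec has 31 days: +31 → Jan 1, 2083 (21 left).
+21 → Jan 22, 2083.

January 22, 2083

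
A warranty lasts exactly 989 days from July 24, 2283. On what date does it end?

April 8, 2286

+366 (one year; includes Feb 29, 2284) → Jul 24, 2284 (623 left).
+365 (one year) → Jul 24, 2285 (258 left).
Jul has 31 days: +8 → Aug 1, 2285 (250 left).
Aug has 31 days: +31 → Sep 1, 2285 (219 left).
Sep has 30 days: +30 → Oct 1, 2285 (189 left).
Oct has 31 days: +31 → Nov 1, 2285 (158 left).
Nov has 30 days: +30 → Dec 1, 2285 (128 left).
Dec has 31 days: +31 → Jan 1, 2286 (97 left).
Jan has 31 days: +31 → Feb 1, 2286 (66 left).
Feb has 28 days: +28 → Mar 1, 2286 (38 left).
Mar has 31 days: +31 → Apr 1, 2286 (7 left).
+7 → Apr 8, 2286.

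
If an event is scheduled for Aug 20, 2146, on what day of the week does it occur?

Saturday

Doomsday rule: the anchor day for the 2100s is Sunday. For year 46: 46÷12 = 3 r 10, and 10÷4 = 2, so 3+10+2 = 15.
Sunday + 15 ≡ Monday — that's 2146's doomsday.
In August the doomsday date is Aug 8.
Aug 20 is 12 days after Aug 8; 12 mod 7 = 5, so Monday + 5 = Saturday.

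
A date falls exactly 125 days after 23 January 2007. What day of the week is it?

Monday

First find the weekday of Jan 23, 2007. Doomsday rule: the anchor day for the 2000s is Tuesday. For year 07: 7÷12 = 0 r 7, and 7÷4 = 1, so 0+7+1 = 8.
Tuesday + 8 ≡ Wednesday — that's 2007's doomsday.
In January the doomsday date is Jan 3 (2007 is not a leap year).
Jan 23 is 20 days after Jan 3; 20 mod 7 = 6, so Wednesday + 6 = Tuesday.
125 mod 7 = 6, so 125 days after a Tuesday is Tuesday + 6 = Monday.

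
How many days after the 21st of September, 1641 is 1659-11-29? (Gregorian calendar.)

6643

Sep 21, 1641 → Sep 21, 1642: 365 days.
Sep 21, 1642 → Sep 21, 1643: 365 days.
Sep 21, 1643 → Sep 21, 1644: 366 days (Feb 29, 1644 is in that span).
Sep 21, 1644 → Sep 21, 1645: 365 days.
Sep 21, 1645 → Sep 21, 1646: 365 days.
Sep 21, 1646 → Sep 21, 1647: 365 days.
Sep 21, 1647 → Sep 21, 1648: 366 days (Feb 29, 1648 is in that span).
Sep 21, 1648 → Sep 21, 1649: 365 days.
Sep 21, 1649 → Sep 21, 1650: 365 days.
Sep 21, 1650 → Sep 21, 1651: 365 days.
Sep 21, 1651 → Sep 21, 1652: 366 days (Feb 29, 1652 is in that span).
Sep 21, 1652 → Sep 21, 1653: 365 days.
Sep 21, 1653 → Sep 21, 1654: 365 days.
Sep 21, 1654 → Sep 21, 1655: 365 days.
Sep 21, 1655 → Sep 21, 1656: 366 days (Feb 29, 1656 is in that span).
Sep 21, 1656 → Sep 21, 1657: 365 days.
Sep 21, 1657 → Sep 21, 1658: 365 days.
Sep 21, 1658 → Sep 21, 1659: 365 days.
Sep 21, 1659 → Oct 21, 1659: 30 days (September has 30).
Oct 21, 1659 → Nov 21, 1659: 31 days (October has 31).
Nov 21, 1659 → Nov 29, 1659: 8 days.
Total: 6643 days.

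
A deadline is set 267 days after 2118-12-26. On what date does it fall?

September 19, 2119

Dec has 31 days: +6 → Jan 1, 2119 (261 left).
Jan has 31 days: +31 → Feb 1, 2119 (230 left).
Feb has 28 days: +28 → Mar 1, 2119 (202 left).
Mar has 31 days: +31 → Apr 1, 2119 (171 left).
Apr has 30 days: +30 → May 1, 2119 (141 left).
May has 31 days: +31 → Jun 1, 2119 (110 left).
Jun has 30 days: +30 → Jul 1, 2119 (80 left).
Jul has 31 days: +31 → Aug 1, 2119 (49 left).
Aug has 31 days: +31 → Sep 1, 2119 (18 left).
+18 → Sep 19, 2119.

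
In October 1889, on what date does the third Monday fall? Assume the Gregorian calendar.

October 1, 1889 is a Tuesday.
The first Monday is therefore October 7 (6 days later).
The third Monday is 7 + 2×7 = October 21.

October 21, 1889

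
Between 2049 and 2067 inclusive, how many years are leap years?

4

Multiples of 4 in [2049,2067]: 4.
Of those, multiples of 100: 0 (not leap unless ÷400).
Multiples of 400: 0.
Leap years = 4 − 0 + 0 = 4.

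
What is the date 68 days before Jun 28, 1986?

April 21, 1986

−28 → May 31, 1986 (end of May, 31 days; 40 left).
−31 → Apr 30, 1986 (end of Apr, 30 days; 9 left).
−9 → Apr 21, 1986.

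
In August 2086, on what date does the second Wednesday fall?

August 14, 2086

August 1, 2086 is a Thursday.
The first Wednesday is therefore August 7 (6 days later).
The second Wednesday is 7 + 1×7 = August 14.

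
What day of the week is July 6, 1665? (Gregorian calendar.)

Doomsday rule: the anchor day for the 1600s is Tuesday. For year 65: 65÷12 = 5 r 5, and 5÷4 = 1, so 5+5+1 = 11.
Tuesday + 11 ≡ Saturday — that's 1665's doomsday.
In July the doomsday date is Jul 11.
Jul 6 is 5 days before Jul 11; 5 mod 7 = 5, so Saturday − 5 = Monday.

Monday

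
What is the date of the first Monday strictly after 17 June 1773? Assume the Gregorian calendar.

Jun 17, 1773 is a Thursday.
From Thursday to the next Monday is 4 days.
Jun 17, 1773 + 4 = Jun 21, 1773.

June 21, 1773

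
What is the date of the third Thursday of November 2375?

November 20, 2375

November 1, 2375 is a Saturday.
The first Thursday is therefore November 6 (5 days later).
The third Thursday is 6 + 2×7 = November 20.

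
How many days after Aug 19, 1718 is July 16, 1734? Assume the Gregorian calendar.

Aug 19, 1718 → Aug 19, 1719: 365 days.
Aug 19, 1719 → Aug 19, 1720: 366 days (Feb 29, 1720 is in that span).
Aug 19, 1720 → Aug 19, 1721: 365 days.
Aug 19, 1721 → Aug 19, 1722: 365 days.
Aug 19, 1722 → Aug 19, 1723: 365 days.
Aug 19, 1723 → Aug 19, 1724: 366 days (Feb 29, 1724 is in that span).
Aug 19, 1724 → Aug 19, 1725: 365 days.
Aug 19, 1725 → Aug 19, 1726: 365 days.
Aug 19, 1726 → Aug 19, 1727: 365 days.
Aug 19, 1727 → Aug 19, 1728: 366 days (Feb 29, 1728 is in that span).
Aug 19, 1728 → Aug 19, 1729: 365 days.
Aug 19, 1729 → Aug 19, 1730: 365 days.
Aug 19, 1730 → Aug 19, 1731: 365 days.
Aug 19, 1731 → Aug 19, 1732: 366 days (Feb 29, 1732 is in that span).
Aug 19, 1732 → Aug 19, 1733: 365 days.
Aug 19, 1733 → Sep 19, 1733: 31 days (August has 31).
Sep 19, 1733 → Oct 19, 1733: 30 days (September has 30).
Oct 19, 1733 → Nov 19, 1733: 31 days (October has 31).
Nov 19, 1733 → Dec 19, 1733: 30 days (November has 30).
Dec 19, 1733 → Jan 19, 1734: 31 days (December has 31).
Jan 19, 1734 → Feb 19, 1734: 31 days (January has 31).
Feb 19, 1734 → Mar 19, 1734: 28 days (February has 28).
Mar 19, 1734 → Apr 19, 1734: 31 days (March has 31).
Apr 19, 1734 → May 19, 1734: 30 days (April has 30).
May 19, 1734 → Jun 19, 1734: 31 days (May has 31).
Jun 19, 1734 → Jul 16, 1734: 27 days.
Total: 5810 days.

5810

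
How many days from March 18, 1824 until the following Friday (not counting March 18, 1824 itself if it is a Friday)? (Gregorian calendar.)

Mar 18, 1824 is a Thursday.
From Thursday to the next Friday is 1 day.

1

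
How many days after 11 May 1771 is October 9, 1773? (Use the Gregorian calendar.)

May 11, 1771 → May 11, 1772: 366 days (Feb 29, 1772 is in that span).
May 11, 1772 → May 11, 1773: 365 days.
May 11, 1773 → Jun 11, 1773: 31 days (May has 31).
Jun 11, 1773 → Jul 11, 1773: 30 days (June has 30).
Jul 11, 1773 → Aug 11, 1773: 31 days (July has 31).
Aug 11, 1773 → Sep 11, 1773: 31 days (August has 31).
Sep 11, 1773 → Oct 9, 1773: 28 days.
Total: 882 days.

882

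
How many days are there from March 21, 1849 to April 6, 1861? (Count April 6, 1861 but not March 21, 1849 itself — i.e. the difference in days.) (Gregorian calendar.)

4399

Mar 21, 1849 → Mar 21, 1850: 365 days.
Mar 21, 1850 → Mar 21, 1851: 365 days.
Mar 21, 1851 → Mar 21, 1852: 366 days (Feb 29, 1852 is in that span).
Mar 21, 1852 → Mar 21, 1853: 365 days.
Mar 21, 1853 → Mar 21, 1854: 365 days.
Mar 21, 1854 → Mar 21, 1855: 365 days.
Mar 21, 1855 → Mar 21, 1856: 366 days (Feb 29, 1856 is in that span).
Mar 21, 1856 → Mar 21, 1857: 365 days.
Mar 21, 1857 → Mar 21, 1858: 365 days.
Mar 21, 1858 → Mar 21, 1859: 365 days.
Mar 21, 1859 → Mar 21, 1860: 366 days (Feb 29, 1860 is in that span).
Mar 21, 1860 → Apr 21, 1860: 31 days (March has 31).
Apr 21, 1860 → May 21, 1860: 30 days (April has 30).
May 21, 1860 → Jun 21, 1860: 31 days (May has 31).
Jun 21, 1860 → Jul 21, 1860: 30 days (June has 30).
Jul 21, 1860 → Aug 21, 1860: 31 days (July has 31).
Aug 21, 1860 → Sep 21, 1860: 31 days (August has 31).
Sep 21, 1860 → Oct 21, 1860: 30 days (September has 30).
Oct 21, 1860 → Nov 21, 1860: 31 days (October has 31).
Nov 21, 1860 → Dec 21, 1860: 30 days (November has 30).
Dec 21, 1860 → Jan 21, 1861: 31 days (December has 31).
Jan 21, 1861 → Feb 21, 1861: 31 days (January has 31).
Feb 21, 1861 → Mar 21, 1861: 28 days (February has 28).
Mar 21, 1861 → Apr 6, 1861: 16 days.
Total: 4399 days.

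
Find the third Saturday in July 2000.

July 1, 2000 is a Saturday.
The first Saturday is therefore July 1 (same day).
The third Saturday is 1 + 2×7 = July 15.

July 15, 2000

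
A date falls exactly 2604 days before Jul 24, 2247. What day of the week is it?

Jul 24, 2247 is a Saturday.
2604 mod 7 = 0, so 2604 days before a Saturday is Saturday − 0 = Saturday.

Saturday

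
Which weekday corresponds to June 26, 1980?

Doomsday rule: the anchor day for the 1900s is Wednesday. For year 80: 80÷12 = 6 r 8, and 8÷4 = 2, so 6+8+2 = 16.
Wednesday + 16 ≡ Friday — that's 1980's doomsday.
In June the doomsday date is Jun 6.
Jun 26 is 20 days after Jun 6; 20 mod 7 = 6, so Friday + 6 = Thursday.

Thursday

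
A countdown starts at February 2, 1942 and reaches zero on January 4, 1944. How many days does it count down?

701

Feb 2, 1942 → Feb 2, 1943: 365 days.
Feb 2, 1943 → Mar 2, 1943: 28 days (February has 28).
Mar 2, 1943 → Apr 2, 1943: 31 days (March has 31).
Apr 2, 1943 → May 2, 1943: 30 days (April has 30).
May 2, 1943 → Jun 2, 1943: 31 days (May has 31).
Jun 2, 1943 → Jul 2, 1943: 30 days (June has 30).
Jul 2, 1943 → Aug 2, 1943: 31 days (July has 31).
Aug 2, 1943 → Sep 2, 1943: 31 days (August has 31).
Sep 2, 1943 → Oct 2, 1943: 30 days (September has 30).
Oct 2, 1943 → Nov 2, 1943: 31 days (October has 31).
Nov 2, 1943 → Dec 2, 1943: 30 days (November has 30).
Dec 2, 1943 → Jan 2, 1944: 31 days (December has 31).
Jan 2, 1944 → Jan 4, 1944: 2 days.
Total: 701 days.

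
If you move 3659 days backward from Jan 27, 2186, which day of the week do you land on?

Sunday

Jan 27, 2186 is a Friday.
3659 mod 7 = 5, so 3659 days before a Friday is Friday − 5 = Sunday.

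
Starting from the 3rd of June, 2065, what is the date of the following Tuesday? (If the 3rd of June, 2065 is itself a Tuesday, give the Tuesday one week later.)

June 9, 2065

Jun 3, 2065 is a Wednesday.
From Wednesday to the next Tuesday is 6 days.
Jun 3, 2065 + 6 = Jun 9, 2065.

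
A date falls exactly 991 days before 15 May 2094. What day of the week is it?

Tuesday

First find the weekday of May 15, 2094. Doomsday rule: the anchor day for the 2000s is Tuesday. For year 94: 94÷12 = 7 r 10, and 10÷4 = 2, so 7+10+2 = 19.
Tuesday + 19 ≡ Sunday — that's 2094's doomsday.
In May the doomsday date is May 9.
May 15 is 6 days after May 9; 6 mod 7 = 6, so Sunday + 6 = Saturday.
991 mod 7 = 4, so 991 days before a Saturday is Saturday − 4 = Tuesday.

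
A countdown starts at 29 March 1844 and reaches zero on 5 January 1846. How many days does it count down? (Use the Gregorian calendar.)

647

Mar 29, 1844 → Mar 29, 1845: 365 days.
Mar 29, 1845 → Apr 29, 1845: 31 days (March has 31).
Apr 29, 1845 → May 29, 1845: 30 days (April has 30).
May 29, 1845 → Jun 29, 1845: 31 days (May has 31).
Jun 29, 1845 → Jul 29, 1845: 30 days (June has 30).
Jul 29, 1845 → Aug 29, 1845: 31 days (July has 31).
Aug 29, 1845 → Sep 29, 1845: 31 days (August has 31).
Sep 29, 1845 → Oct 29, 1845: 30 days (September has 30).
Oct 29, 1845 → Nov 29, 1845: 31 days (October has 31).
Nov 29, 1845 → Dec 29, 1845: 30 days (November has 30).
Dec 29, 1845 → Jan 5, 1846: 7 days.
Total: 647 days.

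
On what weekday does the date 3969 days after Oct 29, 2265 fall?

First find the weekday of Oct 29, 2265. Doomsday rule: the anchor day for the 2200s is Friday. For year 65: 65÷12 = 5 r 5, and 5÷4 = 1, so 5+5+1 = 11.
Friday + 11 ≡ Tuesday — that's 2265's doomsday.
In October the doomsday date is Oct 10.
Oct 29 is 19 days after Oct 10; 19 mod 7 = 5, so Tuesday + 5 = Sunday.
3969 mod 7 = 0, so 3969 days after a Sunday is Sunday + 0 = Sunday.

Sunday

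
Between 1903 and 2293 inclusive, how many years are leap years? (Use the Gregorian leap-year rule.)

96

Multiples of 4 in [1903,2293]: 98.
Of those, multiples of 100: 3 (not leap unless ÷400).
Multiples of 400: 1.
Leap years = 98 − 3 + 1 = 96.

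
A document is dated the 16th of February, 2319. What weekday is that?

Doomsday rule: the anchor day for the 2300s is Wednesday. For year 19: 19÷12 = 1 r 7, and 7÷4 = 1, so 1+7+1 = 9.
Wednesday + 9 ≡ Friday — that's 2319's doomsday.
In February the doomsday date is Feb 28 (2319 is not a leap year).
Feb 16 is 12 days before Feb 28; 12 mod 7 = 5, so Friday − 5 = Sunday.

Sunday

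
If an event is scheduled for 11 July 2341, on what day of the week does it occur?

Friday

Doomsday rule: the anchor day for the 2300s is Wednesday. For year 41: 41÷12 = 3 r 5, and 5÷4 = 1, so 3+5+1 = 9.
Wednesday + 9 ≡ Friday — that's 2341's doomsday.
In July the doomsday date is Jul 11.
Jul 11 is the doomsday itself: Friday.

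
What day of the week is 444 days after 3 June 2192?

Jun 3, 2192 is a Sunday.
444 mod 7 = 3, so 444 days after a Sunday is Sunday + 3 = Wednesday.

Wednesday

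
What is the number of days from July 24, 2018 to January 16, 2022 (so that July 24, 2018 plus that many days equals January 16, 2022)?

1272

Jul 24, 2018 → Jul 24, 2019: 365 days.
Jul 24, 2019 → Jul 24, 2020: 366 days (Feb 29, 2020 is in that span).
Jul 24, 2020 → Jul 24, 2021: 365 days.
Jul 24, 2021 → Aug 24, 2021: 31 days (July has 31).
Aug 24, 2021 → Sep 24, 2021: 31 days (August has 31).
Sep 24, 2021 → Oct 24, 2021: 30 days (September has 30).
Oct 24, 2021 → Nov 24, 2021: 31 days (October has 31).
Nov 24, 2021 → Dec 24, 2021: 30 days (November has 30).
Dec 24, 2021 → Jan 16, 2022: 23 days.
Total: 1272 days.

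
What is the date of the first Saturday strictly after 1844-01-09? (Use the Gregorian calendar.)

Jan 9, 1844 is a Tuesday.
From Tuesday to the next Saturday is 4 days.
Jan 9, 1844 + 4 = Jan 13, 1844.

January 13, 1844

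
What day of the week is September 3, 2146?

Saturday

Doomsday rule: the anchor day for the 2100s is Sunday. For year 46: 46÷12 = 3 r 10, and 10÷4 = 2, so 3+10+2 = 15.
Sunday + 15 ≡ Monday — that's 2146's doomsday.
In September the doomsday date is Sep 5.
Sep 3 is 2 days before Sep 5; 2 mod 7 = 2, so Monday − 2 = Saturday.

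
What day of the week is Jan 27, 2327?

Thursday

Doomsday rule: the anchor day for the 2300s is Wednesday. For year 27: 27÷12 = 2 r 3, and 3÷4 = 0, so 2+3+0 = 5.
Wednesday + 5 ≡ Monday — that's 2327's doomsday.
In January the doomsday date is Jan 3 (2327 is not a leap year).
Jan 27 is 24 days after Jan 3; 24 mod 7 = 3, so Monday + 3 = Thursday.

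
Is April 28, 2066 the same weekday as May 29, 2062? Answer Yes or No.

No

From May 29, 2062 to Apr 28, 2066 is 1430 days.
1430 mod 7 = 2, so they are different weekdays.
(May 29, 2062 is a Monday; Apr 28, 2066 is a Wednesday.)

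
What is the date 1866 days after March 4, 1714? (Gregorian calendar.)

+365 (one year) → Mar 4, 1715 (1501 left).
+366 (one year; includes Feb 29, 1716) → Mar 4, 1716 (1135 left).
+365 (one year) → Mar 4, 1717 (770 left).
+365 (one year) → Mar 4, 1718 (405 left).
+365 (one year) → Mar 4, 1719 (40 left).
Mar has 31 days: +28 → Apr 1, 1719 (12 left).
+12 → Apr 13, 1719.

April 13, 1719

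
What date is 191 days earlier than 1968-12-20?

June 12, 1968

−20 → Nov 30, 1968 (end of Nov, 30 days; 171 left).
−30 → Oct 31, 1968 (end of Oct, 31 days; 141 left).
−31 → Sep 30, 1968 (end of Sep, 30 days; 110 left).
−30 → Aug 31, 1968 (end of Aug, 31 days; 80 left).
−31 → Jul 31, 1968 (end of Jul, 31 days; 49 left).
−31 → Jun 30, 1968 (end of Jun, 30 days; 18 left).
−18 → Jun 12, 1968.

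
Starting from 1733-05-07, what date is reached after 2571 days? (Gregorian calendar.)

+365 (one year) → May 7, 1734 (2206 left).
+365 (one year) → May 7, 1735 (1841 left).
+366 (one year; includes Feb 29, 1736) → May 7, 1736 (1475 left).
+365 (one year) → May 7, 1737 (1110 left).
+365 (one year) → May 7, 1738 (745 left).
+365 (one year) → May 7, 1739 (380 left).
May has 31 days: +25 → Jun 1, 1739 (355 left).
Jun has 30 days: +30 → Jul 1, 1739 (325 left).
Jul has 31 days: +31 → Aug 1, 1739 (294 left).
Aug has 31 days: +31 → Sep 1, 1739 (263 left).
Sep has 30 days: +30 → Oct 1, 1739 (233 left).
Oct has 31 days: +31 → Nov 1, 1739 (202 left).
Nov has 30 days: +30 → Dec 1, 1739 (172 left).
Dec has 31 days: +31 → Jan 1, 1740 (141 left).
Jan has 31 days: +31 → Feb 1, 1740 (110 left).
Feb has 29 days: +29 → Mar 1, 1740 (81 left).
Mar has 31 days: +31 → Apr 1, 1740 (50 left).
Apr has 30 days: +30 → May 1, 1740 (20 left).
+20 → May 21, 1740.

May 21, 1740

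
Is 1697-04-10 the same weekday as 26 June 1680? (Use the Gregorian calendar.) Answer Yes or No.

From Jun 26, 1680 to Apr 10, 1697 is 6132 days.
6132 mod 7 = 0, so they are the same weekday.
(Jun 26, 1680 is a Wednesday; Apr 10, 1697 is a Wednesday.)

Yes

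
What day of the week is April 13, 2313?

Doomsday rule: the anchor day for the 2300s is Wednesday. For year 13: 13÷12 = 1 r 1, and 1÷4 = 0, so 1+1+0 = 2.
Wednesday + 2 ≡ Friday — that's 2313's doomsday.
In April the doomsday date is Apr 4.
Apr 13 is 9 days after Apr 4; 9 mod 7 = 2, so Friday + 2 = Sunday.

Sunday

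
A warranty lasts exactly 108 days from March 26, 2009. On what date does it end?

July 12, 2009

Mar has 31 days: +6 → Apr 1, 2009 (102 left).
Apr has 30 days: +30 → May 1, 2009 (72 left).
May has 31 days: +31 → Jun 1, 2009 (41 left).
Jun has 30 days: +30 → Jul 1, 2009 (11 left).
+11 → Jul 12, 2009.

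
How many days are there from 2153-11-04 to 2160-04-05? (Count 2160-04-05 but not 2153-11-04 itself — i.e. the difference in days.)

2344

Nov 4, 2153 → Nov 4, 2154: 365 days.
Nov 4, 2154 → Nov 4, 2155: 365 days.
Nov 4, 2155 → Nov 4, 2156: 366 days (Feb 29, 2156 is in that span).
Nov 4, 2156 → Nov 4, 2157: 365 days.
Nov 4, 2157 → Nov 4, 2158: 365 days.
Nov 4, 2158 → Nov 4, 2159: 365 days.
Nov 4, 2159 → Dec 4, 2159: 30 days (November has 30).
Dec 4, 2159 → Jan 4, 2160: 31 days (December has 31).
Jan 4, 2160 → Feb 4, 2160: 31 days (January has 31).
Feb 4, 2160 → Mar 4, 2160: 29 days (February has 29).
Mar 4, 2160 → Apr 4, 2160: 31 days (March has 31).
Apr 4, 2160 → Apr 5, 2160: 1 days.
Total: 2344 days.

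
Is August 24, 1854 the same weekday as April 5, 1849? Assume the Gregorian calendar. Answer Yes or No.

From Apr 5, 1849 to Aug 24, 1854 is 1967 days.
1967 mod 7 = 0, so they are the same weekday.
(Apr 5, 1849 is a Thursday; Aug 24, 1854 is a Thursday.)

Yes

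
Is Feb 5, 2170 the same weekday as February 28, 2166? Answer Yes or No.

From Feb 28, 2166 to Feb 5, 2170 is 1438 days.
1438 mod 7 = 3, so they are different weekdays.
(Feb 28, 2166 is a Friday; Feb 5, 2170 is a Monday.)

No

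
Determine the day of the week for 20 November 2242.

Doomsday rule: the anchor day for the 2200s is Friday. For year 42: 42÷12 = 3 r 6, and 6÷4 = 1, so 3+6+1 = 10.
Friday + 10 ≡ Monday — that's 2242's doomsday.
In November the doomsday date is Nov 7.
Nov 20 is 13 days after Nov 7; 13 mod 7 = 6, so Monday + 6 = Sunday.

Sunday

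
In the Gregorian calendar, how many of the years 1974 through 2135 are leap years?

Multiples of 4 in [1974,2135]: 40.
Of those, multiples of 100: 2 (not leap unless ÷400).
Multiples of 400: 1.
Leap years = 40 − 2 + 1 = 39.

39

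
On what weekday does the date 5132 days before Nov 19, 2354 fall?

Thursday

First find the weekday of Nov 19, 2354. Doomsday rule: the anchor day for the 2300s is Wednesday. For year 54: 54÷12 = 4 r 6, and 6÷4 = 1, so 4+6+1 = 11.
Wednesday + 11 ≡ Sunday — that's 2354's doomsday.
In November the doomsday date is Nov 7.
Nov 19 is 12 days after Nov 7; 12 mod 7 = 5, so Sunday + 5 = Friday.
5132 mod 7 = 1, so 5132 days before a Friday is Friday − 1 = Thursday.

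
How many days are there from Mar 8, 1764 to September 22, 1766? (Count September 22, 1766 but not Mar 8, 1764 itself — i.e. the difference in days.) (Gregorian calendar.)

Mar 8, 1764 → Mar 8, 1765: 365 days.
Mar 8, 1765 → Mar 8, 1766: 365 days.
Mar 8, 1766 → Apr 8, 1766: 31 days (March has 31).
Apr 8, 1766 → May 8, 1766: 30 days (April has 30).
May 8, 1766 → Jun 8, 1766: 31 days (May has 31).
Jun 8, 1766 → Jul 8, 1766: 30 days (June has 30).
Jul 8, 1766 → Aug 8, 1766: 31 days (July has 31).
Aug 8, 1766 → Sep 8, 1766: 31 days (August has 31).
Sep 8, 1766 → Sep 22, 1766: 14 days.
Total: 928 days.

928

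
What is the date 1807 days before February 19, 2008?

−365 (one year) → Feb 19, 2007 (1442 left).
−365 (one year) → Feb 19, 2006 (1077 left).
−365 (one year) → Feb 19, 2005 (712 left).
−366 (one year; includes Feb 29, 2004) → Feb 19, 2004 (346 left).
−19 → Jan 31, 2004 (end of Jan, 31 days; 327 left).
−31 → Dec 31, 2003 (end of Dec, 31 days; 296 left).
−31 → Nov 30, 2003 (end of Nov, 30 days; 265 left).
−30 → Oct 31, 2003 (end of Oct, 31 days; 235 left).
−31 → Sep 30, 2003 (end of Sep, 30 days; 204 left).
−30 → Aug 31, 2003 (end of Aug, 31 days; 174 left).
−31 → Jul 31, 2003 (end of Jul, 31 days; 143 left).
−31 → Jun 30, 2003 (end of Jun, 30 days; 112 left).
−30 → May 31, 2003 (end of May, 31 days; 82 left).
−31 → Apr 30, 2003 (end of Apr, 30 days; 51 left).
−30 → Mar 31, 2003 (end of Mar, 31 days; 21 left).
−21 → Mar 10, 2003.

March 10, 2003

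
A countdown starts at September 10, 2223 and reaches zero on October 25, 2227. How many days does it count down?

1506

Sep 10, 2223 → Sep 10, 2224: 366 days (Feb 29, 2224 is in that span).
Sep 10, 2224 → Sep 10, 2225: 365 days.
Sep 10, 2225 → Sep 10, 2226: 365 days.
Sep 10, 2226 → Sep 10, 2227: 365 days.
Sep 10, 2227 → Oct 10, 2227: 30 days (September has 30).
Oct 10, 2227 → Oct 25, 2227: 15 days.
Total: 1506 days.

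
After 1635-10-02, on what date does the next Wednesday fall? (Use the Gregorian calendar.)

Oct 2, 1635 is a Tuesday.
From Tuesday to the next Wednesday is 1 day.
Oct 2, 1635 + 1 = Oct 3, 1635.

October 3, 1635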